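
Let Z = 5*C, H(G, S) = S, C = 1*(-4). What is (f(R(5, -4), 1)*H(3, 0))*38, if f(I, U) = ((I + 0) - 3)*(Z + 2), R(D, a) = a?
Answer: 0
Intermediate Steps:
C = -4
Z = -20 (Z = 5*(-4) = -20)
f(I, U) = 54 - 18*I (f(I, U) = ((I + 0) - 3)*(-20 + 2) = (I - 3)*(-18) = (-3 + I)*(-18) = 54 - 18*I)
(f(R(5, -4), 1)*H(3, 0))*38 = ((54 - 18*(-4))*0)*38 = ((54 + 72)*0)*38 = (126*0)*38 = 0*38 = 0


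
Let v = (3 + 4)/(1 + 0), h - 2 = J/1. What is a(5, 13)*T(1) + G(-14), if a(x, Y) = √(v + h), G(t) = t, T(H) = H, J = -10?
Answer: -14 + I ≈ -14.0 + 1.0*I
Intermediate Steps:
h = -8 (h = 2 - 10/1 = 2 - 10*1 = 2 - 10 = -8)
v = 7 (v = 7/1 = 7*1 = 7)
a(x, Y) = I (a(x, Y) = √(7 - 8) = √(-1) = I)
a(5, 13)*T(1) + G(-14) = I*1 - 14 = I - 14 = -14 + I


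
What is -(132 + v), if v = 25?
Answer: -157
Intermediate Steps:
-(132 + v) = -(132 + 25) = -1*157 = -157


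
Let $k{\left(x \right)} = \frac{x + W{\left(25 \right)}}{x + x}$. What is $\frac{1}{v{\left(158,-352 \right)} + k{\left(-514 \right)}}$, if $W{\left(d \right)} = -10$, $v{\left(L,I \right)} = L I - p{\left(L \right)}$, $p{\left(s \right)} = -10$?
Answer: $- \frac{257}{14290611} \approx -1.7984 \cdot 10^{-5}$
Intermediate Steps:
$v{\left(L,I \right)} = 10 + I L$ ($v{\left(L,I \right)} = L I - -10 = I L + 10 = 10 + I L$)
$k{\left(x \right)} = \frac{-10 + x}{2 x}$ ($k{\left(x \right)} = \frac{x - 10}{x + x} = \frac{-10 + x}{2 x}$)
$\frac{1}{v{\left(158,-352 \right)} + k{\left(-514 \right)}} = \frac{1}{\left(10 - 55616\right) + \frac{-10 - 514}{2 \left(-514\right)}} = \frac{1}{\left(10 - 55616\right) + \frac{1}{2} \left(- \frac{1}{514}\right) \left(-524\right)} = \frac{1}{-55606 + \frac{131}{257}} = \frac{1}{- \frac{14290611}{257}} = - \frac{257}{14290611}$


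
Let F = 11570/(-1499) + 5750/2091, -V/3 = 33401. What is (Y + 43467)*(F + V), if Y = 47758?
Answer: -698856387989575/76449 ≈ -9.1415e+9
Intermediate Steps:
V = -100203 (V = -3*33401 = -100203)
F = -15573620/3134409 (F = 11570*(-1/1499) + 5750*(1/2091) = -11570/1499 + 5750/2091 = -15573620/3134409 ≈ -4.9686)
(Y + 43467)*(F + V) = (47758 + 43467)*(-15573620/3134409 - 100203) = 91225*(-314092758647/3134409) = -698856387989575/76449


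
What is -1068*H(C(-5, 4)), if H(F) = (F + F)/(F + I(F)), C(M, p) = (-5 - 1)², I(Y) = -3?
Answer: -25632/11 ≈ -2330.2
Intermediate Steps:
C(M, p) = 36 (C(M, p) = (-6)² = 36)
H(F) = 2*F/(-3 + F) (H(F) = (F + F)/(F - 3) = (2*F)/(-3 + F) = 2*F/(-3 + F))
-1068*H(C(-5, 4)) = -2136*36/(-3 + 36) = -2136*36/33 = -1068*24/11 = -25632/11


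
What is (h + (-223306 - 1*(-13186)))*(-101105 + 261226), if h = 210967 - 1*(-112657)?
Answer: 18174373984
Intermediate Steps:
h = 323624 (h = 210967 + 112657 = 323624)
(h + (-223306 - 1*(-13186)))*(-101105 + 261226) = (323624 + (-223306 - 1*(-13186)))*(-101105 + 261226) = (323624 + (-223306 + 13186))*160121 = (323624 - 210120)*160121 = 113504*160121 = 18174373984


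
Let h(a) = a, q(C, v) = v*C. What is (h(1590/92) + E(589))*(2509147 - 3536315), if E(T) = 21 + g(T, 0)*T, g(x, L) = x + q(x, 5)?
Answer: -49176673083888/23 ≈ -2.1381e+12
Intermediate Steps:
q(C, v) = C*v
g(x, L) = 6*x (g(x, L) = x + x*5 = x + 5*x = 6*x)
E(T) = 21 + 6*T² (E(T) = 21 + (6*T)*T = 21 + 6*T²)
(h(1590/92) + E(589))*(2509147 - 3536315) = (1590/92 + (21 + 6*589²))*(2509147 - 3536315) = (1590*(1/92) + (21 + 6*346921))*(-1027168) = (795/46 + (21 + 2081526))*(-1027168) = (795/46 + 2081547)*(-1027168) = (95751957/46)*(-1027168) = -49176673083888/23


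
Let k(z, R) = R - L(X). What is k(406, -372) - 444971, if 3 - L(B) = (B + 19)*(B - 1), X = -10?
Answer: -445445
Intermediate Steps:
L(B) = 3 - (-1 + B)*(19 + B) (L(B) = 3 - (B + 19)*(B - 1) = 3 - (19 + B)*(-1 + B) = 3 - (-1 + B)*(19 + B))
k(z, R) = -102 + R (k(z, R) = R - (22 - 1*(-10)² - 18*(-10)) = R - (22 - 1*100 + 180) = R - (22 - 100 + 180) = R - 1*102 = R - 102 = -102 + R)
k(406, -372) - 444971 = (-102 - 372) - 444971 = -474 - 444971 = -445445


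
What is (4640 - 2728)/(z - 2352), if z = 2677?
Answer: 1912/325 ≈ 5.8831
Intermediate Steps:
(4640 - 2728)/(z - 2352) = (4640 - 2728)/(2677 - 2352) = 1912/325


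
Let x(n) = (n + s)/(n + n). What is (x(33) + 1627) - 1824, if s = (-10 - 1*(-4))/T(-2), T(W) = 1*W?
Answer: -2161/11 ≈ -196.45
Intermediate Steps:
T(W) = W
s = 3 (s = (-10 - 1*(-4))/(-2) = (-10 + 4)*(-1/2) = -6*(-1/2) = 3)
x(n) = (3 + n)/(2*n) (x(n) = (n + 3)/(n + n) = (3 + n)/((2*n)) = (3 + n)*(1/(2*n)) = (3 + n)/(2*n))
(x(33) + 1627) - 1824 = ((1/2)*(3 + 33)/33 + 1627) - 1824 = ((1/2)*(1/33)*36 + 1627) - 1824 = (6/11 + 1627) - 1824 = 17903/11 - 1824 = -2161/11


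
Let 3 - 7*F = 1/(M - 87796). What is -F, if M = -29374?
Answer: -351511/820190 ≈ -0.42857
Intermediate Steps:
F = 351511/820190 (F = 3/7 - 1/(7*(-29374 - 87796)) = 3/7 - ⅐/(-117170) = 3/7 - ⅐*(-1/117170) = 3/7 + 1/820190 = 351511/820190 ≈ 0.42857)
-F = -1*351511/820190 = -351511/820190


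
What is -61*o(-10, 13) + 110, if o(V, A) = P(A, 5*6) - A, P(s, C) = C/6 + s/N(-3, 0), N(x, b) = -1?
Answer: 1391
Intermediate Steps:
P(s, C) = -s + C/6 (P(s, C) = C/6 + s/(-1) = C*(1/6) + s*(-1) = C/6 - s = -s + C/6)
o(V, A) = 5 - 2*A (o(V, A) = (-A + (5*6)/6) - A = (-A + (1/6)*30) - A = (-A + 5) - A = (5 - A) - A = 5 - 2*A)
-61*o(-10, 13) + 110 = -61*(5 - 2*13) + 110 = -61*(5 - 26) + 110 = -61*(-21) + 110 = 1281 + 110 = 1391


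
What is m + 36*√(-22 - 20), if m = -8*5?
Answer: -40 + 36*I*√42 ≈ -40.0 + 233.31*I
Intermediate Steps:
m = -40
m + 36*√(-22 - 20) = -40 + 36*√(-22 - 20) = -40 + 36*√(-42) = -40 + 36*(I*√42) = -40 + 36*I*√42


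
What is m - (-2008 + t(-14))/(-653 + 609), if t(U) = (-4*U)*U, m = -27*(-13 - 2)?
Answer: 3757/11 ≈ 341.55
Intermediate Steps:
m = 405 (m = -27*(-15) = 405)
t(U) = -4*U²
m - (-2008 + t(-14))/(-653 + 609) = 405 - (-2008 - 4*(-14)²)/(-653 + 609) = 405 - (-2008 - 4*196)/(-44) = 405 - (-2008 - 784)*(-1)/44 = 405 - (-2792)*(-1)/44 = 405 - 1*698/11 = 405 - 698/11 = 3757/11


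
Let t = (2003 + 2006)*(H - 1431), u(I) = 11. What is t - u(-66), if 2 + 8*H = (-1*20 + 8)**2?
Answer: -22662921/4 ≈ -5.6657e+6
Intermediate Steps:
H = 71/4 (H = -1/4 + (-1*20 + 8)**2/8 = -1/4 + (-20 + 8)**2/8 = -1/4 + (1/8)*(-12)**2 = -1/4 + (1/8)*144 = -1/4 + 18 = 71/4 ≈ 17.750)
t = -22662877/4 (t = (2003 + 2006)*(71/4 - 1431) = 4009*(-5653/4) = -22662877/4 ≈ -5.6657e+6)
t - u(-66) = -22662877/4 - 1*11 = -22662877/4 - 11 = -22662921/4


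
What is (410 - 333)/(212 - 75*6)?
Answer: -11/34 ≈ -0.32353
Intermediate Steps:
(410 - 333)/(212 - 75*6) = 77/(212 - 450) = 77/(-238) = 77*(-1/238) = -11/34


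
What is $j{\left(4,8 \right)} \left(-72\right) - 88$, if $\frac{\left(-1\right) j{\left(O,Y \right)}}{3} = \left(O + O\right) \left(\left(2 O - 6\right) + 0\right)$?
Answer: $3368$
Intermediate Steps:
$j{\left(O,Y \right)} = - 6 O \left(-6 + 2 O\right)$ ($j{\left(O,Y \right)} = - 3 \left(O + O\right) \left(\left(2 O - 6\right) + 0\right) = - 3 \cdot 2 O \left(\left(-6 + 2 O\right) + 0\right) = - 3 \cdot 2 O \left(-6 + 2 O\right) = - 6 O \left(-6 + 2 O\right)$)
$j{\left(4,8 \right)} \left(-72\right) - 88 = 12 \cdot 4 \left(3 - 4\right) \left(-72\right) - 88 = 12 \cdot 4 \left(-1\right) \left(-72\right) - 88 = \left(-48\right) \left(-72\right) - 88 = 3456 - 88 = 3368$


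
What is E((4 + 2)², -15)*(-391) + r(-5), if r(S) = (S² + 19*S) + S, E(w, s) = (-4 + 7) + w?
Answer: -15324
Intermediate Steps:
E(w, s) = 3 + w
r(S) = S² + 20*S
E((4 + 2)², -15)*(-391) + r(-5) = (3 + (4 + 2)²)*(-391) - 5*(20 - 5) = (3 + 6²)*(-391) - 5*15 = (3 + 36)*(-391) - 75 = 39*(-391) - 75 = -15249 - 75 = -15324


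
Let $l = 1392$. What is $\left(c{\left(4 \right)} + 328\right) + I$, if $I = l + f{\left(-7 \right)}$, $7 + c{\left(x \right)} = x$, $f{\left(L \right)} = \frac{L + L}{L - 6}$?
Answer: $\frac{22335}{13} \approx 1718.1$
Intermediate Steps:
$f{\left(L \right)} = \frac{2 L}{-6 + L}$
$c{\left(x \right)} = -7 + x$
$I = \frac{18110}{13}$ ($I = 1392 + 2 \left(-7\right) \frac{1}{-6 - 7} = 1392 + 2 \left(-7\right) \frac{1}{-13} = 1392 + 2 \left(-7\right) \left(- \frac{1}{13}\right) = 1392 + \frac{14}{13} = \frac{18110}{13} \approx 1393.1$)
$\left(c{\left(4 \right)} + 328\right) + I = \left(\left(-7 + 4\right) + 328\right) + \frac{18110}{13} = \left(-3 + 328\right) + \frac{18110}{13} = 325 + \frac{18110}{13} = \frac{22335}{13}$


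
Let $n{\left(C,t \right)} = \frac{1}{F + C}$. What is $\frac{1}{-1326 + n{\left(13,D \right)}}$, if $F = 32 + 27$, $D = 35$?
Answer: $- \frac{72}{95471} \approx -0.00075416$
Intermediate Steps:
$F = 59$
$n{\left(C,t \right)} = \frac{1}{59 + C}$
$\frac{1}{-1326 + n{\left(13,D \right)}} = \frac{1}{-1326 + \frac{1}{59 + 13}} = \frac{1}{-1326 + \frac{1}{72}} = \frac{1}{- \frac{95471}{72}} = - \frac{72}{95471}$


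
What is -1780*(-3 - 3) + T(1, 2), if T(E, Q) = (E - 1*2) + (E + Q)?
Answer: 10682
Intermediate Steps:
T(E, Q) = -2 + Q + 2*E (T(E, Q) = (E - 2) + (E + Q) = (-2 + E) + (E + Q) = -2 + Q + 2*E)
-1780*(-3 - 3) + T(1, 2) = -1780*(-3 - 3) + (-2 + 2 + 2*1) = -1780*(-6) + (-2 + 2 + 2) = -178*(-60) + 2 = 10680 + 2 = 10682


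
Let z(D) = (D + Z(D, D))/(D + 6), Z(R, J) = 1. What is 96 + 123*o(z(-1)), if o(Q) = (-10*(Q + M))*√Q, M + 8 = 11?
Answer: 96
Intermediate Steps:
M = 3 (M = -8 + 11 = 3)
z(D) = (1 + D)/(6 + D) (z(D) = (D + 1)/(D + 6) = (1 + D)/(6 + D))
o(Q) = √Q*(-30 - 10*Q) (o(Q) = (-10*(Q + 3))*√Q = (-10*(3 + Q))*√Q = (-30 - 10*Q)*√Q = √Q*(-30 - 10*Q))
96 + 123*o(z(-1)) = 96 + 123*(10*√((1 - 1)/(6 - 1))*(-3 - (1 - 1)/(6 - 1))) = 96 + 123*(10*√(0/5)*(-3 - 0/5)) = 96 + 123*(10*√((⅕)*0)*(-3 - 0/5)) = 96 + 123*(10*√0*(-3 - 1*0)) = 96 + 123*(10*0*(-3 + 0)) = 96 + 123*(10*0*(-3)) = 96 + 123*0 = 96 + 0 = 96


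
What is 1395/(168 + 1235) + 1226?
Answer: 1721473/1403 ≈ 1227.0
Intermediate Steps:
1395/(168 + 1235) + 1226 = 1395/1403 + 1226 = 1721473/1403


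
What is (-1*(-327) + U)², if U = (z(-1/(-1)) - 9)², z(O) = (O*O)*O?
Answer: 152881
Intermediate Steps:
z(O) = O³ (z(O) = O²*O = O³)
U = 64 (U = ((-1/(-1))³ - 9)² = ((-1*(-1))³ - 9)² = (1³ - 9)² = (1 - 9)² = (-8)² = 64)
(-1*(-327) + U)² = (-1*(-327) + 64)² = (327 + 64)² = 391² = 152881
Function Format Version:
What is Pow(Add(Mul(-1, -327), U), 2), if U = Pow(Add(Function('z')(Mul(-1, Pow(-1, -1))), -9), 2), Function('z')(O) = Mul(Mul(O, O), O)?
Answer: 152881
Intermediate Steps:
Function('z')(O) = Pow(O, 3) (Function('z')(O) = Mul(Pow(O, 2), O) = Pow(O, 3))
U = 64 (U = Pow(Add(Pow(Mul(-1, Pow(-1, -1)), 3), -9), 2) = Pow(Add(Pow(Mul(-1, -1), 3), -9), 2) = Pow(Add(Pow(1, 3), -9), 2) = Pow(Add(1, -9), 2) = Pow(-8, 2) = 64)
Pow(Add(Mul(-1, -327), U), 2) = Pow(Add(Mul(-1, -327), 64), 2) = Pow(Add(327, 64), 2) = Pow(391, 2) = 152881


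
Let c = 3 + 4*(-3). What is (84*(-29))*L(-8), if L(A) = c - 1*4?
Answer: 31668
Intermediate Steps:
c = -9 (c = 3 - 12 = -9)
L(A) = -13 (L(A) = -9 - 1*4 = -9 - 4 = -13)
(84*(-29))*L(-8) = (84*(-29))*(-13) = -2436*(-13) = 31668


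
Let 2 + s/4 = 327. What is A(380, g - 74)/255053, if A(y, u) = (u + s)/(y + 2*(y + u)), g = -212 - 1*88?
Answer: 463/49990388 ≈ 9.2618e-6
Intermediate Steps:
s = 1300 (s = -8 + 4*327 = -8 + 1308 = 1300)
g = -300 (g = -212 - 88 = -300)
A(y, u) = (1300 + u)/(2*u + 3*y) (A(y, u) = (u + 1300)/(y + 2*(y + u)) = (1300 + u)/(y + 2*(u + y)) = (1300 + u)/(y + (2*u + 2*y)) = (1300 + u)/(2*u + 3*y))
A(380, g - 74)/255053 = ((1300 + (-300 - 74))/(2*(-300 - 74) + 3*380))/255053 = ((1300 - 374)/(2*(-374) + 1140))*(1/255053) = (926/(-748 + 1140))*(1/255053) = (926/392)*(1/255053) = ((1/392)*926)*(1/255053) = (463/196)*(1/255053) = 463/49990388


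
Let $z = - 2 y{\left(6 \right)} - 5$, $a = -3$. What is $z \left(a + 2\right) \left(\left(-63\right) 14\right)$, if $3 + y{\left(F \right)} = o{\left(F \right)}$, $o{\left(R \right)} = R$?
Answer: $-9702$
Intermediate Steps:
$y{\left(F \right)} = -3 + F$
$z = -11$ ($z = - 2 \left(-3 + 6\right) - 5 = \left(-2\right) 3 - 5 = -6 - 5 = -11$)
$z \left(a + 2\right) \left(\left(-63\right) 14\right) = - 11 \left(-3 + 2\right) \left(\left(-63\right) 14\right) = \left(-11\right) \left(-1\right) \left(-882\right) = 11 \left(-882\right) = -9702$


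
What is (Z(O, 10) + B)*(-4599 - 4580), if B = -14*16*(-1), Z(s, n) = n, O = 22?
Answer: -2147886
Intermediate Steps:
B = 224 (B = -224*(-1) = 224)
(Z(O, 10) + B)*(-4599 - 4580) = (10 + 224)*(-4599 - 4580) = 234*(-9179) = -2147886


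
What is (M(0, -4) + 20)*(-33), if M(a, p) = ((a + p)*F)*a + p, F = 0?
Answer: -528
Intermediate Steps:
M(a, p) = p (M(a, p) = ((a + p)*0)*a + p = 0*a + p = 0 + p = p)
(M(0, -4) + 20)*(-33) = (-4 + 20)*(-33) = 16*(-33) = -528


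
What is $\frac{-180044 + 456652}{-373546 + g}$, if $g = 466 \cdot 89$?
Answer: $- \frac{34576}{41509} \approx -0.83298$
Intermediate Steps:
$g = 41474$
$\frac{-180044 + 456652}{-373546 + g} = \frac{-180044 + 456652}{-373546 + 41474} = \frac{276608}{-332072} = 276608 \left(- \frac{1}{332072}\right) = - \frac{34576}{41509}$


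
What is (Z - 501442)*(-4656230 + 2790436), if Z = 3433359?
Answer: -5470353147098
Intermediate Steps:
(Z - 501442)*(-4656230 + 2790436) = (3433359 - 501442)*(-4656230 + 2790436) = 2931917*(-1865794) = -5470353147098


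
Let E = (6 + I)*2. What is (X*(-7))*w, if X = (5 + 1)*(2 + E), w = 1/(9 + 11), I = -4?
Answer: -63/5 ≈ -12.600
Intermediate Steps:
E = 4 (E = (6 - 4)*2 = 2*2 = 4)
w = 1/20 ≈ 0.050000
X = 36 (X = (5 + 1)*(2 + 4) = 6*6 = 36)
(X*(-7))*w = (36*(-7))*(1/20) = -252*1/20 = -63/5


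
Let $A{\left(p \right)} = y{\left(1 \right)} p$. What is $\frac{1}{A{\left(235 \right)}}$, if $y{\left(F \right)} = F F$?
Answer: $\frac{1}{235} \approx 0.0042553$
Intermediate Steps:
$y{\left(F \right)} = F^{2}$
$A{\left(p \right)} = p$ ($A{\left(p \right)} = 1^{2} p = 1 p = p$)
$\frac{1}{A{\left(235 \right)}} = \frac{1}{235}$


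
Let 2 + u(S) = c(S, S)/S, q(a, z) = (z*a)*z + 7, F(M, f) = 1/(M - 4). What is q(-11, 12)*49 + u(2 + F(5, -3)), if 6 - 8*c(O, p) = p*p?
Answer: -618201/8 ≈ -77275.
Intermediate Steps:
F(M, f) = 1/(-4 + M)
q(a, z) = 7 + a*z² (q(a, z) = (a*z)*z + 7 = a*z² + 7 = 7 + a*z²)
c(O, p) = ¾ - p²/8 (c(O, p) = ¾ - p*p/8 = ¾ - p²/8)
u(S) = -2 + (¾ - S²/8)/S
q(-11, 12)*49 + u(2 + F(5, -3)) = (7 - 11*12²)*49 + (-2 - (2 + 1/(-4 + 5))/8 + 3/(4*(2 + 1/(-4 + 5)))) = (7 - 11*144)*49 + (-2 - (2 + 1/1)/8 + 3/(4*(2 + 1/1))) = (7 - 1584)*49 + (-2 - (2 + 1)/8 + 3/(4*(2 + 1))) = -1577*49 + (-2 - ⅛*3 + (¾)/3) = -77273 + (-2 - 3/8 + (¾)*(⅓)) = -77273 + (-2 - 3/8 + ¼) = -77273 - 17/8 = -618201/8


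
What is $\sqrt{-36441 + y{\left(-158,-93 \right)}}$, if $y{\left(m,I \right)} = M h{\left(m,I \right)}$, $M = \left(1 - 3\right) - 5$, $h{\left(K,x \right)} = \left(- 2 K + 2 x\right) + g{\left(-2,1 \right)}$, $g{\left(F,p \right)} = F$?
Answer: $i \sqrt{37337} \approx 193.23 i$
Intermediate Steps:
$h{\left(K,x \right)} = -2 - 2 K + 2 x$ ($h{\left(K,x \right)} = \left(- 2 K + 2 x\right) - 2 = -2 - 2 K + 2 x$)
$M = -7$ ($M = -2 - 5 = -7$)
$y{\left(m,I \right)} = 14 - 14 I + 14 m$ ($y{\left(m,I \right)} = - 7 \left(-2 - 2 m + 2 I\right) = 14 - 14 I + 14 m$)
$\sqrt{-36441 + y{\left(-158,-93 \right)}} = \sqrt{-36441 + \left(14 - -1302 + 14 \left(-158\right)\right)} = \sqrt{-36441 + \left(14 + 1302 - 2212\right)} = \sqrt{-36441 - 896} = \sqrt{-37337} = i \sqrt{37337}$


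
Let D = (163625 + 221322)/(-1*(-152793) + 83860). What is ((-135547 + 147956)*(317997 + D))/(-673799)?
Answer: -133406196773156/22779507821 ≈ -5856.4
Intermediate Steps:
D = 384947/236653 (D = 384947/(152793 + 83860) = 384947/236653 ≈ 1.6266)
((-135547 + 147956)*(317997 + D))/(-673799) = ((-135547 + 147956)*(317997 + 384947/236653))/(-673799) = (12409*(75255328988/236653))*(-1/673799) = (933843377412092/236653)*(-1/673799) = -133406196773156/22779507821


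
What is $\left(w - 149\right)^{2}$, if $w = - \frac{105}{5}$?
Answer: $28900$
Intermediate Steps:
$w = -21$ ($w = \left(-105\right) \frac{1}{5} = -21$)
$\left(w - 149\right)^{2} = \left(-21 - 149\right)^{2} = \left(-170\right)^{2} = 28900$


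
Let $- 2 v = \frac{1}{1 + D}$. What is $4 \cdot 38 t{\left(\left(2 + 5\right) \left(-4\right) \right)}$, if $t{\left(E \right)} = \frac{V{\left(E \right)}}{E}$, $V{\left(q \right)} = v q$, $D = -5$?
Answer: $19$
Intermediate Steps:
$v = \frac{1}{8}$ ($v = - \frac{1}{2 \left(1 - 5\right)} = - \frac{1}{2 \left(-4\right)} = \left(- \frac{1}{2}\right) \left(- \frac{1}{4}\right) = \frac{1}{8} \approx 0.125$)
$V{\left(q \right)} = \frac{q}{8}$
$t{\left(E \right)} = \frac{1}{8}$ ($t{\left(E \right)} = \frac{\frac{1}{8} E}{E} = \frac{1}{8}$)
$4 \cdot 38 t{\left(\left(2 + 5\right) \left(-4\right) \right)} = 4 \cdot 38 \cdot \frac{1}{8} = 152 \cdot \frac{1}{8} = 19$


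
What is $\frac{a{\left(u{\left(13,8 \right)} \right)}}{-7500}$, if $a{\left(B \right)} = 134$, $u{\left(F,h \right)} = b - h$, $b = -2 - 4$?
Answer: $- \frac{67}{3750} \approx -0.017867$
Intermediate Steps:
$b = -6$ ($b = -2 - 4 = -6$)
$u{\left(F,h \right)} = -6 - h$
$\frac{a{\left(u{\left(13,8 \right)} \right)}}{-7500} = \frac{134}{-7500} = 134 \left(- \frac{1}{7500}\right) = - \frac{67}{3750}$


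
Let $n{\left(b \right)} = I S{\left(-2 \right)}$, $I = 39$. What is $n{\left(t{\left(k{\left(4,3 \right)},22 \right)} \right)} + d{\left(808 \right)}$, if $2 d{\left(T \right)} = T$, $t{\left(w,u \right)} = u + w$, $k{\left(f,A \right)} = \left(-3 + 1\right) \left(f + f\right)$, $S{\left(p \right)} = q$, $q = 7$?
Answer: $677$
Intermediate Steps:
$S{\left(p \right)} = 7$
$k{\left(f,A \right)} = - 4 f$ ($k{\left(f,A \right)} = - 2 \cdot 2 f = - 4 f$)
$n{\left(b \right)} = 273$ ($n{\left(b \right)} = 39 \cdot 7 = 273$)
$d{\left(T \right)} = \frac{T}{2}$
$n{\left(t{\left(k{\left(4,3 \right)},22 \right)} \right)} + d{\left(808 \right)} = 273 + \frac{1}{2} \cdot 808 = 273 + 404 = 677$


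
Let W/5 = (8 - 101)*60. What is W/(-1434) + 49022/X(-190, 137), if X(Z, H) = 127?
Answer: 96904/239 ≈ 405.46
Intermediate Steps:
W = -27900 (W = 5*((8 - 101)*60) = 5*(-93*60) = 5*(-5580) = -27900)
W/(-1434) + 49022/X(-190, 137) = -27900/(-1434) + 49022/127 = -27900*(-1/1434) + 49022*(1/127) = 4650/239 + 386 = 96904/239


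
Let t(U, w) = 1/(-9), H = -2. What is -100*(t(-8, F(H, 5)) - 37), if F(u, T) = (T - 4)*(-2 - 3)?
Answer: 33400/9 ≈ 3711.1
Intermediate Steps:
F(u, T) = 20 - 5*T (F(u, T) = (-4 + T)*(-5) = 20 - 5*T)
t(U, w) = -⅑
-100*(t(-8, F(H, 5)) - 37) = -100*(-⅑ - 37) = -100*(-334/9) = 33400/9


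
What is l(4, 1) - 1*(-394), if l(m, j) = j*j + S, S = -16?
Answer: 379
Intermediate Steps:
l(m, j) = -16 + j**2 (l(m, j) = j*j - 16 = j**2 - 16 = -16 + j**2)
l(4, 1) - 1*(-394) = (-16 + 1**2) - 1*(-394) = (-16 + 1) + 394 = -15 + 394 = 379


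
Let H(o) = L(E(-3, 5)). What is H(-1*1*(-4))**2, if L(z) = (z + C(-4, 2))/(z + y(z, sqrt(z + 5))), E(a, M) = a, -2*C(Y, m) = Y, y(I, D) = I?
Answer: 1/36 ≈ 0.027778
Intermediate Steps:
C(Y, m) = -Y/2
L(z) = (2 + z)/(2*z) (L(z) = (z - 1/2*(-4))/(z + z) = (z + 2)/((2*z)) = (2 + z)*(1/(2*z)) = (2 + z)/(2*z))
H(o) = 1/6 (H(o) = (1/2)*(2 - 3)/(-3) = (1/2)*(-1/3)*(-1) = 1/6)
H(-1*1*(-4))**2 = (1/6)**2 = 1/36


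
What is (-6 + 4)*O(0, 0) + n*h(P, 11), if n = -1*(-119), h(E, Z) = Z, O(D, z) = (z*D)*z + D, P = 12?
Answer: 1309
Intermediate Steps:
O(D, z) = D + D*z² (O(D, z) = (D*z)*z + D = D*z² + D = D + D*z²)
n = 119
(-6 + 4)*O(0, 0) + n*h(P, 11) = (-6 + 4)*(0*(1 + 0²)) + 119*11 = -0*(1 + 0) + 1309 = -0 + 1309 = -2*0 + 1309 = 0 + 1309 = 1309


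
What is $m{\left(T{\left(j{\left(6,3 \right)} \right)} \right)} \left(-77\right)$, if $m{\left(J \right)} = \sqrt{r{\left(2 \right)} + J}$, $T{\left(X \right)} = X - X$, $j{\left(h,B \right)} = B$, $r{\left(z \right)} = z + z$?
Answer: $-154$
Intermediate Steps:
$r{\left(z \right)} = 2 z$
$T{\left(X \right)} = 0$
$m{\left(J \right)} = \sqrt{4 + J}$ ($m{\left(J \right)} = \sqrt{2 \cdot 2 + J} = \sqrt{4 + J}$)
$m{\left(T{\left(j{\left(6,3 \right)} \right)} \right)} \left(-77\right) = \sqrt{4 + 0} \left(-77\right) = \sqrt{4} \left(-77\right) = 2 \left(-77\right) = -154$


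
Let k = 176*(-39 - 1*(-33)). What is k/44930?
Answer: -528/22465 ≈ -0.023503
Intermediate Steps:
k = -1056 (k = 176*(-39 + 33) = 176*(-6) = -1056)
k/44930 = -1056/44930 = -1056*1/44930 = -528/22465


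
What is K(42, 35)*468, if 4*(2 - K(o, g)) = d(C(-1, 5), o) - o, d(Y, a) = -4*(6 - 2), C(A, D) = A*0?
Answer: 7722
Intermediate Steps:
C(A, D) = 0
d(Y, a) = -16 (d(Y, a) = -4*4 = -16)
K(o, g) = 6 + o/4 (K(o, g) = 2 - (-16 - o)/4 = 2 + (4 + o/4) = 6 + o/4)
K(42, 35)*468 = (6 + (1/4)*42)*468 = (6 + 21/2)*468 = (33/2)*468 = 7722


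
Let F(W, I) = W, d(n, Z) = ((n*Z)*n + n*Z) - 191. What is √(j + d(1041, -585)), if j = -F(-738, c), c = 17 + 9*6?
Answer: I*√634561823 ≈ 25191.0*I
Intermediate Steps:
c = 71 (c = 17 + 54 = 71)
d(n, Z) = -191 + Z*n + Z*n² (d(n, Z) = ((Z*n)*n + Z*n) - 191 = (Z*n² + Z*n) - 191 = (Z*n + Z*n²) - 191 = -191 + Z*n + Z*n²)
j = 738 (j = -1*(-738) = 738)
√(j + d(1041, -585)) = √(738 + (-191 - 585*1041 - 585*1041²)) = √(738 + (-191 - 608985 - 585*1083681)) = √(738 + (-191 - 608985 - 633953385)) = √(738 - 634562561) = √(-634561823) = I*√634561823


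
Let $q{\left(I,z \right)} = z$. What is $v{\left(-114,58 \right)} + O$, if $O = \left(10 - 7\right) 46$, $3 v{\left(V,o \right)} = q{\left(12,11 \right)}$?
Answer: $\frac{425}{3} \approx 141.67$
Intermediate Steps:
$v{\left(V,o \right)} = \frac{11}{3}$ ($v{\left(V,o \right)} = \frac{1}{3} \cdot 11 = \frac{11}{3}$)
$O = 138$ ($O = 3 \cdot 46 = 138$)
$v{\left(-114,58 \right)} + O = \frac{11}{3} + 138 = \frac{425}{3}$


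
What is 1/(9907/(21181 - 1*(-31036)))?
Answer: 52217/9907 ≈ 5.2707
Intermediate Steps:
1/(9907/(21181 - 1*(-31036))) = 1/(9907/(21181 + 31036)) = 1/(9907/52217) = 52217/9907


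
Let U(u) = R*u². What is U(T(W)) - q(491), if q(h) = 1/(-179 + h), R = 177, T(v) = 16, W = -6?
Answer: 14137343/312 ≈ 45312.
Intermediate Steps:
U(u) = 177*u²
U(T(W)) - q(491) = 177*16² - 1/(-179 + 491) = 177*256 - 1/312 = 45312 - 1*1/312 = 45312 - 1/312 = 14137343/312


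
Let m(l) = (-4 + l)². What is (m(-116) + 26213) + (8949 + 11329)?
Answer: 60891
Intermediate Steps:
(m(-116) + 26213) + (8949 + 11329) = ((-4 - 116)² + 26213) + (8949 + 11329) = ((-120)² + 26213) + 20278 = (14400 + 26213) + 20278 = 40613 + 20278 = 60891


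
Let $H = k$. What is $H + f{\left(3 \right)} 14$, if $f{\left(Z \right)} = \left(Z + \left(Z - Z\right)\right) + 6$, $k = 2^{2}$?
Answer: $130$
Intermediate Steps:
$k = 4$
$f{\left(Z \right)} = 6 + Z$ ($f{\left(Z \right)} = \left(Z + 0\right) + 6 = Z + 6 = 6 + Z$)
$H = 4$
$H + f{\left(3 \right)} 14 = 4 + \left(6 + 3\right) 14 = 4 + 9 \cdot 14 = 4 + 126 = 130$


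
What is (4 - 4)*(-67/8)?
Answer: 0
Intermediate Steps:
(4 - 4)*(-67/8) = 0*(-67*1/8) = 0*(-67/8) = 0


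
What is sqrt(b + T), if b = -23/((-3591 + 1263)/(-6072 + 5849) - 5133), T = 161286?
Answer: sqrt(210465351294815145)/1142331 ≈ 401.60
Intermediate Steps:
b = 5129/1142331 (b = -23/(-2328/(-223) - 5133) = -23/(-2328*(-1/223) - 5133) = -23/(2328/223 - 5133) = -23/(-1142331/223) = -223/1142331*(-23) = 5129/1142331 ≈ 0.0044899)
sqrt(b + T) = sqrt(5129/1142331 + 161286) = sqrt(184242002795/1142331) = sqrt(210465351294815145)/1142331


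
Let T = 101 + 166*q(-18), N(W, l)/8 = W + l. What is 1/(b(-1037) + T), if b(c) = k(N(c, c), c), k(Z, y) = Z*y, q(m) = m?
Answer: 1/17203017 ≈ 5.8129e-8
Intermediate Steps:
N(W, l) = 8*W + 8*l (N(W, l) = 8*(W + l) = 8*W + 8*l)
b(c) = 16*c² (b(c) = (8*c + 8*c)*c = (16*c)*c = 16*c²)
T = -2887 (T = 101 + 166*(-18) = 101 - 2988 = -2887)
1/(b(-1037) + T) = 1/(16*(-1037)² - 2887) = 1/(16*1075369 - 2887) = 1/(17205904 - 2887) = 1/17203017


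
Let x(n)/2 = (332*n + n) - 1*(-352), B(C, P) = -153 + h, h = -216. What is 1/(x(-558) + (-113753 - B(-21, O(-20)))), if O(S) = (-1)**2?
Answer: -1/484308 ≈ -2.0648e-6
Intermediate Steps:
O(S) = 1
B(C, P) = -369 (B(C, P) = -153 - 216 = -369)
x(n) = 704 + 666*n (x(n) = 2*((332*n + n) - 1*(-352)) = 2*(333*n + 352) = 2*(352 + 333*n) = 704 + 666*n)
1/(x(-558) + (-113753 - B(-21, O(-20)))) = 1/((704 + 666*(-558)) + (-113753 - 1*(-369))) = 1/((704 - 371628) + (-113753 + 369)) = 1/(-370924 - 113384) = 1/(-484308) = -1/484308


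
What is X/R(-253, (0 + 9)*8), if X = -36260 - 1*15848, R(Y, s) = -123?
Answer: 52108/123 ≈ 423.64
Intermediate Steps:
X = -52108 (X = -36260 - 15848 = -52108)
X/R(-253, (0 + 9)*8) = -52108/(-123) = -52108*(-1/123) = 52108/123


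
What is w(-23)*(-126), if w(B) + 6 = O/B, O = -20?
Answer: 14868/23 ≈ 646.43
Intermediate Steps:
w(B) = -6 - 20/B
w(-23)*(-126) = (-6 - 20/(-23))*(-126) = (-6 - 20*(-1/23))*(-126) = (-6 + 20/23)*(-126) = -118/23*(-126) = 14868/23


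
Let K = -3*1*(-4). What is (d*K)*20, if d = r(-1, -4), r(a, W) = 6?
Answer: 1440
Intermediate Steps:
d = 6
K = 12 (K = -3*(-4) = 12)
(d*K)*20 = (6*12)*20 = 72*20 = 1440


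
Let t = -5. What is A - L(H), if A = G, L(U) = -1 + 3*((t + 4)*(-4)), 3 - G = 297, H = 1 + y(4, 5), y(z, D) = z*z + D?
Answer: -305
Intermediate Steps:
y(z, D) = D + z² (y(z, D) = z² + D = D + z²)
H = 22 (H = 1 + (5 + 4²) = 1 + (5 + 16) = 1 + 21 = 22)
G = -294 (G = 3 - 1*297 = 3 - 297 = -294)
L(U) = 11 (L(U) = -1 + 3*((-5 + 4)*(-4)) = -1 + 3*(-1*(-4)) = -1 + 3*4 = -1 + 12 = 11)
A = -294
A - L(H) = -294 - 1*11 = -294 - 11 = -305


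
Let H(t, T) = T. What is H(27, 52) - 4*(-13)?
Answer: 104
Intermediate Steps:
H(27, 52) - 4*(-13) = 52 - 4*(-13) = 52 - 1*(-52) = 52 + 52 = 104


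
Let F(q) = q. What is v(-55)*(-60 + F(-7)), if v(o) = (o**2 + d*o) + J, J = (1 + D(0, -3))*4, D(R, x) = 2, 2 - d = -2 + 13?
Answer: -236644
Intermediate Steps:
d = -9 (d = 2 - (-2 + 13) = 2 - 1*11 = 2 - 11 = -9)
J = 12 (J = (1 + 2)*4 = 3*4 = 12)
v(o) = 12 + o**2 - 9*o (v(o) = (o**2 - 9*o) + 12 = 12 + o**2 - 9*o)
v(-55)*(-60 + F(-7)) = (12 + (-55)**2 - 9*(-55))*(-60 - 7) = (12 + 3025 + 495)*(-67) = 3532*(-67) = -236644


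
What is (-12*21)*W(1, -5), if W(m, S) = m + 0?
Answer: -252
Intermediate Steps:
W(m, S) = m
(-12*21)*W(1, -5) = -12*21*1 = -252*1 = -252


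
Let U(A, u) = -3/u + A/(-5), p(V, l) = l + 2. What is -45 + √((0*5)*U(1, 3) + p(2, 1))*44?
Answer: -45 + 44*√3 ≈ 31.210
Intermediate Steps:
p(V, l) = 2 + l
U(A, u) = -3/u - A/5 (U(A, u) = -3/u + A*(-⅕) = -3/u - A/5)
-45 + √((0*5)*U(1, 3) + p(2, 1))*44 = -45 + √((0*5)*(-3/3 - ⅕*1) + (2 + 1))*44 = -45 + √(0*(-3*⅓ - ⅕) + 3)*44 = -45 + √(0*(-1 - ⅕) + 3)*44 = -45 + √(0*(-6/5) + 3)*44 = -45 + √(0 + 3)*44 = -45 + √3*44 = -45 + 44*√3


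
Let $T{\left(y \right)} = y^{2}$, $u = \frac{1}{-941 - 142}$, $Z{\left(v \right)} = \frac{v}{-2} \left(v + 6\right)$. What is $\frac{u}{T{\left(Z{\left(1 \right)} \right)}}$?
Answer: $- \frac{4}{53067} \approx -7.5376 \cdot 10^{-5}$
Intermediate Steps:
$Z{\left(v \right)} = - \frac{v \left(6 + v\right)}{2}$ ($Z{\left(v \right)} = v \left(- \frac{1}{2}\right) \left(6 + v\right) = - \frac{v}{2} \left(6 + v\right) = - \frac{v \left(6 + v\right)}{2}$)
$u = - \frac{1}{1083}$ ($u = \frac{1}{-1083} = - \frac{1}{1083} \approx -0.00092336$)
$\frac{u}{T{\left(Z{\left(1 \right)} \right)}} = - \frac{1}{1083 \left(\left(- \frac{1}{2}\right) 1 \left(6 + 1\right)\right)^{2}} = - \frac{1}{1083 \left(\left(- \frac{1}{2}\right) 1 \cdot 7\right)^{2}} = - \frac{1}{1083 \left(- \frac{7}{2}\right)^{2}} = - \frac{1}{1083 \cdot \frac{49}{4}} = \left(- \frac{1}{1083}\right) \frac{4}{49} = - \frac{4}{53067}$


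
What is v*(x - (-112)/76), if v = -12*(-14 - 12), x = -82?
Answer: -477360/19 ≈ -25124.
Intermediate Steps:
v = 312 (v = -12*(-26) = 312)
v*(x - (-112)/76) = 312*(-82 - (-112)/76) = 312*(-82 - 1*(-28/19)) = 312*(-82 + 28/19) = 312*(-1530/19) = -477360/19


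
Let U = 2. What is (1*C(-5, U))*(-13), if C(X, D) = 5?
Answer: -65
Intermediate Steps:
(1*C(-5, U))*(-13) = (1*5)*(-13) = 5*(-13) = -65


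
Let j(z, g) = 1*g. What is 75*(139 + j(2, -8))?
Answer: 9825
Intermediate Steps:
j(z, g) = g
75*(139 + j(2, -8)) = 75*(139 - 8) = 75*131 = 9825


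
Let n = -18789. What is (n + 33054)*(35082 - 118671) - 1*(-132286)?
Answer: -1192264799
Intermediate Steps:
(n + 33054)*(35082 - 118671) - 1*(-132286) = (-18789 + 33054)*(35082 - 118671) - 1*(-132286) = 14265*(-83589) + 132286 = -1192397085 + 132286 = -1192264799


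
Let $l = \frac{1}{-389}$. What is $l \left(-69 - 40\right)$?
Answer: $\frac{109}{389} \approx 0.28021$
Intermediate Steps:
$l = - \frac{1}{389} \approx -0.0025707$
$l \left(-69 - 40\right) = - \frac{-69 - 40}{389} = \left(- \frac{1}{389}\right) \left(-109\right) = \frac{109}{389}$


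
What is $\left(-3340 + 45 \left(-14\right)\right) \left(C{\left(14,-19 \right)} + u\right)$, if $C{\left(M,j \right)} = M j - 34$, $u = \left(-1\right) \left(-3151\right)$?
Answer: $-11318470$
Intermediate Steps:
$u = 3151$
$C{\left(M,j \right)} = -34 + M j$
$\left(-3340 + 45 \left(-14\right)\right) \left(C{\left(14,-19 \right)} + u\right) = \left(-3340 + 45 \left(-14\right)\right) \left(\left(-34 + 14 \left(-19\right)\right) + 3151\right) = \left(-3340 - 630\right) \left(\left(-34 - 266\right) + 3151\right) = - 3970 \left(-300 + 3151\right) = \left(-3970\right) 2851 = -11318470$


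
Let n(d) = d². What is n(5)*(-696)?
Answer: -17400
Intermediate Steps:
n(5)*(-696) = 5²*(-696) = 25*(-696) = -17400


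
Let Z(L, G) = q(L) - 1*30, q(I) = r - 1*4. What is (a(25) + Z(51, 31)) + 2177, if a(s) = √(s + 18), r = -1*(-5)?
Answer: 2148 + √43 ≈ 2154.6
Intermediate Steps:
r = 5
q(I) = 1 (q(I) = 5 - 1*4 = 5 - 4 = 1)
Z(L, G) = -29 (Z(L, G) = 1 - 1*30 = 1 - 30 = -29)
a(s) = √(18 + s)
(a(25) + Z(51, 31)) + 2177 = (√(18 + 25) - 29) + 2177 = (√43 - 29) + 2177 = (-29 + √43) + 2177 = 2148 + √43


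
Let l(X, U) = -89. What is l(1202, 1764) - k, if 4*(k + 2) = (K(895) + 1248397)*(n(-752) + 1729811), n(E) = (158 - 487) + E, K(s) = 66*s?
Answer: -1130128713629/2 ≈ -5.6506e+11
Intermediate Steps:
n(E) = -329 + E
k = 1130128713451/2 (k = -2 + ((66*895 + 1248397)*((-329 - 752) + 1729811))/4 = -2 + ((59070 + 1248397)*(-1081 + 1729811))/4 = -2 + (1307467*1728730)/4 = -2 + (¼)*2260257426910 = -2 + 1130128713455/2 = 1130128713451/2 ≈ 5.6506e+11)
l(1202, 1764) - k = -89 - 1*1130128713451/2 = -89 - 1130128713451/2 = -1130128713629/2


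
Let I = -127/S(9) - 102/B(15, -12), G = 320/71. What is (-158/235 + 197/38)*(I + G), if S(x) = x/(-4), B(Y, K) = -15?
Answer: 4360815803/14265675 ≈ 305.69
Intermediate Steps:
G = 320/71 (G = 320*(1/71) = 320/71 ≈ 4.5070)
S(x) = -x/4 (S(x) = x*(-1/4) = -x/4)
I = 2846/45 (I = -127/((-1/4*9)) - 102/(-15) = -127/(-9/4) - 102*(-1/15) = -127*(-4/9) + 34/5 = 508/9 + 34/5 = 2846/45 ≈ 63.244)
(-158/235 + 197/38)*(I + G) = (-158/235 + 197/38)*(2846/45 + 320/71) = (-158*1/235 + 197*(1/38))*(216466/3195) = (-158/235 + 197/38)*(216466/3195) = (40291/8930)*(216466/3195) = 4360815803/14265675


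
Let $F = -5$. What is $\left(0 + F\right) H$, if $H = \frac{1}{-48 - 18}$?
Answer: $\frac{5}{66} \approx 0.075758$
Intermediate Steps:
$H = - \frac{1}{66}$ ($H = \frac{1}{-66} = - \frac{1}{66} \approx -0.015152$)
$\left(0 + F\right) H = \left(0 - 5\right) \left(- \frac{1}{66}\right) = \left(-5\right) \left(- \frac{1}{66}\right) = \frac{5}{66}$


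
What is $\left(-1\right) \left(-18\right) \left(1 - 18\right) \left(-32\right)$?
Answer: $9792$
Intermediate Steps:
$\left(-1\right) \left(-18\right) \left(1 - 18\right) \left(-32\right) = 18 \left(1 - 18\right) \left(-32\right) = 18 \left(-17\right) \left(-32\right) = \left(-306\right) \left(-32\right) = 9792$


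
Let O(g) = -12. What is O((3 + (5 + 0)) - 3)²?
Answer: 144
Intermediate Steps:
O((3 + (5 + 0)) - 3)² = (-12)² = 144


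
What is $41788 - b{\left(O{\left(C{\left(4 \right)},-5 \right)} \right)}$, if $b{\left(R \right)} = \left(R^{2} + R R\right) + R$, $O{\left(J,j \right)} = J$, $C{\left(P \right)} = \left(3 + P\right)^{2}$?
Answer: $36937$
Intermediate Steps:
$b{\left(R \right)} = R + 2 R^{2}$ ($b{\left(R \right)} = \left(R^{2} + R^{2}\right) + R = 2 R^{2} + R = R + 2 R^{2}$)
$41788 - b{\left(O{\left(C{\left(4 \right)},-5 \right)} \right)} = 41788 - \left(3 + 4\right)^{2} \left(1 + 2 \left(3 + 4\right)^{2}\right) = 41788 - 7^{2} \left(1 + 2 \cdot 7^{2}\right) = 41788 - 49 \left(1 + 2 \cdot 49\right) = 41788 - 49 \left(1 + 98\right) = 41788 - 49 \cdot 99 = 41788 - 4851 = 36937$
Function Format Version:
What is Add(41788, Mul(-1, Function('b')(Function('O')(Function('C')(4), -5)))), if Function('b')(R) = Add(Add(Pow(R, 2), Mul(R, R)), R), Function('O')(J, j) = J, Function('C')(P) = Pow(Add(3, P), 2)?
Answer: 36937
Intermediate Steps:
Function('b')(R) = Add(R, Mul(2, Pow(R, 2))) (Function('b')(R) = Add(Add(Pow(R, 2), Pow(R, 2)), R) = Add(Mul(2, Pow(R, 2)), R) = Add(R, Mul(2, Pow(R, 2))))
Add(41788, Mul(-1, Function('b')(Function('O')(Function('C')(4), -5)))) = Add(41788, Mul(-1, Mul(Pow(Add(3, 4), 2), Add(1, Mul(2, Pow(Add(3, 4), 2)))))) = Add(41788, Mul(-1, Mul(Pow(7, 2), Add(1, Mul(2, Pow(7, 2)))))) = Add(41788, Mul(-1, Mul(49, Add(1, Mul(2, 49))))) = Add(41788, Mul(-1, Mul(49, Add(1, 98)))) = Add(41788, Mul(-1, Mul(49, 99))) = Add(41788, Mul(-1, 4851)) = Add(41788, -4851) = 36937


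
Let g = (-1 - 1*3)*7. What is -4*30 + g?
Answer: -148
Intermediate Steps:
g = -28 (g = (-1 - 3)*7 = -4*7 = -28)
-4*30 + g = -4*30 - 28 = -120 - 28 = -148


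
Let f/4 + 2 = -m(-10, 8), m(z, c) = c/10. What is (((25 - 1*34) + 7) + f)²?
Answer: 4356/25 ≈ 174.24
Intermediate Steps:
m(z, c) = c/10 (m(z, c) = c*(⅒) = c/10)
f = -56/5 (f = -8 + 4*(-8/10) = -8 + 4*(-1*⅘) = -8 + 4*(-⅘) = -8 - 16/5 = -56/5 ≈ -11.200)
(((25 - 1*34) + 7) + f)² = (((25 - 1*34) + 7) - 56/5)² = (((25 - 34) + 7) - 56/5)² = ((-9 + 7) - 56/5)² = (-2 - 56/5)² = (-66/5)² = 4356/25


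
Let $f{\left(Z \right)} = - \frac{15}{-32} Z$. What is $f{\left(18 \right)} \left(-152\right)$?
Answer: $- \frac{2565}{2} \approx -1282.5$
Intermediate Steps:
$f{\left(Z \right)} = \frac{15 Z}{32}$ ($f{\left(Z \right)} = \left(-15\right) \left(- \frac{1}{32}\right) Z = \frac{15 Z}{32}$)
$f{\left(18 \right)} \left(-152\right) = \frac{15}{32} \cdot 18 \left(-152\right) = \frac{135}{16} \left(-152\right) = - \frac{2565}{2}$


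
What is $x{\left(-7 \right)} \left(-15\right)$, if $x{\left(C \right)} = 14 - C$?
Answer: $-315$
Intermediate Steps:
$x{\left(-7 \right)} \left(-15\right) = \left(14 - -7\right) \left(-15\right) = \left(14 + 7\right) \left(-15\right) = 21 \left(-15\right) = -315$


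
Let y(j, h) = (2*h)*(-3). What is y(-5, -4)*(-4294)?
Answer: -103056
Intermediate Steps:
y(j, h) = -6*h
y(-5, -4)*(-4294) = -6*(-4)*(-4294) = 24*(-4294) = -103056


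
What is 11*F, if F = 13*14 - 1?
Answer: 1991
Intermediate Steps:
F = 181 (F = 182 - 1 = 181)
11*F = 11*181 = 1991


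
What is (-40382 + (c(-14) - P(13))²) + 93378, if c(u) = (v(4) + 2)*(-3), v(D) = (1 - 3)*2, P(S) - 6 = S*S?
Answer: 81557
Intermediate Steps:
P(S) = 6 + S² (P(S) = 6 + S*S = 6 + S²)
v(D) = -4 (v(D) = -2*2 = -4)
c(u) = 6 (c(u) = (-4 + 2)*(-3) = -2*(-3) = 6)
(-40382 + (c(-14) - P(13))²) + 93378 = (-40382 + (6 - (6 + 13²))²) + 93378 = (-40382 + (6 - (6 + 169))²) + 93378 = (-40382 + (6 - 1*175)²) + 93378 = (-40382 + (6 - 175)²) + 93378 = (-40382 + (-169)²) + 93378 = (-40382 + 28561) + 93378 = -11821 + 93378 = 81557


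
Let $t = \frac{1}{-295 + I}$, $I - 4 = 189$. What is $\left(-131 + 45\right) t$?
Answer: $\frac{43}{51} \approx 0.84314$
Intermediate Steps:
$I = 193$ ($I = 4 + 189 = 193$)
$t = - \frac{1}{102}$ ($t = \frac{1}{-295 + 193} = \frac{1}{-102} = - \frac{1}{102} \approx -0.0098039$)
$\left(-131 + 45\right) t = \left(-131 + 45\right) \left(- \frac{1}{102}\right) = \left(-86\right) \left(- \frac{1}{102}\right) = \frac{43}{51}$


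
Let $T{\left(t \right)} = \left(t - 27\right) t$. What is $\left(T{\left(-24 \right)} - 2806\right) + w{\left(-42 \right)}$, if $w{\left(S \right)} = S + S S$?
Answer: $140$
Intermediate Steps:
$w{\left(S \right)} = S + S^{2}$
$T{\left(t \right)} = t \left(-27 + t\right)$ ($T{\left(t \right)} = \left(t - 27\right) t = \left(-27 + t\right) t = t \left(-27 + t\right)$)
$\left(T{\left(-24 \right)} - 2806\right) + w{\left(-42 \right)} = \left(- 24 \left(-27 - 24\right) - 2806\right) - 42 \left(1 - 42\right) = \left(\left(-24\right) \left(-51\right) - 2806\right) - -1722 = \left(1224 - 2806\right) + 1722 = -1582 + 1722 = 140$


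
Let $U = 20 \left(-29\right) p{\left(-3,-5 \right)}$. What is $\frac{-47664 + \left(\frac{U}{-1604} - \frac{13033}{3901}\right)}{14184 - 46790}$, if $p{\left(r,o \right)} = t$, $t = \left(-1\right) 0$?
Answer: $\frac{185950297}{127196006} \approx 1.4619$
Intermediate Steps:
$t = 0$
$p{\left(r,o \right)} = 0$
$U = 0$ ($U = 20 \left(-29\right) 0 = \left(-580\right) 0 = 0$)
$\frac{-47664 + \left(\frac{U}{-1604} - \frac{13033}{3901}\right)}{14184 - 46790} = \frac{-47664 + \left(\frac{0}{-1604} - \frac{13033}{3901}\right)}{14184 - 46790} = \frac{-47664 + \left(0 \left(- \frac{1}{1604}\right) - \frac{13033}{3901}\right)}{-32606} = \left(-47664 + \left(0 - \frac{13033}{3901}\right)\right) \left(- \frac{1}{32606}\right) = \left(-47664 - \frac{13033}{3901}\right) \left(- \frac{1}{32606}\right) = \left(- \frac{185950297}{3901}\right) \left(- \frac{1}{32606}\right) = \frac{185950297}{127196006}$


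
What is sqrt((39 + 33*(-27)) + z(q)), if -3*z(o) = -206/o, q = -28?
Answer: I*sqrt(1507254)/42 ≈ 29.231*I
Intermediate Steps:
z(o) = 206/(3*o) (z(o) = -(-206)/(3*o) = 206/(3*o))
sqrt((39 + 33*(-27)) + z(q)) = sqrt((39 + 33*(-27)) + (206/3)/(-28)) = sqrt((39 - 891) + (206/3)*(-1/28)) = sqrt(-852 - 103/42) = sqrt(-35887/42) = I*sqrt(1507254)/42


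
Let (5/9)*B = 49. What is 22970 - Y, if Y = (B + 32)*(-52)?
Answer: 146102/5 ≈ 29220.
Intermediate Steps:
B = 441/5 (B = (9/5)*49 = 441/5 ≈ 88.200)
Y = -31252/5 (Y = (441/5 + 32)*(-52) = (601/5)*(-52) = -31252/5 ≈ -6250.4)
22970 - Y = 22970 - 1*(-31252/5) = 22970 + 31252/5 = 146102/5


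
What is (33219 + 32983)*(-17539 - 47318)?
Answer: -4293663114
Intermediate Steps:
(33219 + 32983)*(-17539 - 47318) = 66202*(-64857) = -4293663114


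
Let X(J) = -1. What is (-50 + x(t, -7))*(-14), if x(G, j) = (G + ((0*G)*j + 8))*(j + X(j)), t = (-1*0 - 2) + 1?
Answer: 1484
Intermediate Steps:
t = -1 (t = (0 - 2) + 1 = -2 + 1 = -1)
x(G, j) = (-1 + j)*(8 + G) (x(G, j) = (G + ((0*G)*j + 8))*(j - 1) = (G + (0*j + 8))*(-1 + j) = (G + (0 + 8))*(-1 + j) = (G + 8)*(-1 + j) = (8 + G)*(-1 + j) = (-1 + j)*(8 + G))
(-50 + x(t, -7))*(-14) = (-50 + (-8 - 1*(-1) + 8*(-7) - 1*(-7)))*(-14) = (-50 + (-8 + 1 - 56 + 7))*(-14) = (-50 - 56)*(-14) = -106*(-14) = 1484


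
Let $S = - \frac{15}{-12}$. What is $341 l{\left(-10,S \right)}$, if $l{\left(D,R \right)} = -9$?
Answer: $-3069$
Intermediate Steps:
$S = \frac{5}{4}$ ($S = \left(-15\right) \left(- \frac{1}{12}\right) = \frac{5}{4} \approx 1.25$)
$341 l{\left(-10,S \right)} = 341 \left(-9\right) = -3069$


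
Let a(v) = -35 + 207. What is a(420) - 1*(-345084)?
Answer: 345256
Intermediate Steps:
a(v) = 172
a(420) - 1*(-345084) = 172 - 1*(-345084) = 172 + 345084 = 345256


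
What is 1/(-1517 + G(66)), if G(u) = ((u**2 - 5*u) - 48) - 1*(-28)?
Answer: 1/2489 ≈ 0.00040177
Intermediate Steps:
G(u) = -20 + u**2 - 5*u (G(u) = (-48 + u**2 - 5*u) + 28 = -20 + u**2 - 5*u)
1/(-1517 + G(66)) = 1/(-1517 + (-20 + 66**2 - 5*66)) = 1/(-1517 + (-20 + 4356 - 330)) = 1/(-1517 + 4006) = 1/2489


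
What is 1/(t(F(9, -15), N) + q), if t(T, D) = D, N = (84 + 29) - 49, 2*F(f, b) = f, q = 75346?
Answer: 1/75410 ≈ 1.3261e-5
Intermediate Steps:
F(f, b) = f/2
N = 64 (N = 113 - 49 = 64)
1/(t(F(9, -15), N) + q) = 1/(64 + 75346) = 1/75410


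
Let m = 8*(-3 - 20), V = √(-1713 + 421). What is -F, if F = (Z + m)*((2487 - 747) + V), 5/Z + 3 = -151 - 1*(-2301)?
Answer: 687374820/2147 + 790086*I*√323/2147 ≈ 3.2016e+5 + 6613.7*I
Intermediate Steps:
V = 2*I*√323 (V = √(-1292) = 2*I*√323 ≈ 35.944*I)
m = -184 (m = 8*(-23) = -184)
Z = 5/2147 (Z = 5/(-3 + (-151 - 1*(-2301))) = 5/(-3 + (-151 + 2301)) = 5/(-3 + 2150) = 5/2147 ≈ 0.0023288)
F = -687374820/2147 - 790086*I*√323/2147 (F = (5/2147 - 184)*((2487 - 747) + 2*I*√323) = -395043*(1740 + 2*I*√323)/2147 = -687374820/2147 - 790086*I*√323/2147 ≈ -3.2016e+5 - 6613.7*I)
-F = -(-687374820/2147 - 790086*I*√323/2147) = 687374820/2147 + 790086*I*√323/2147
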